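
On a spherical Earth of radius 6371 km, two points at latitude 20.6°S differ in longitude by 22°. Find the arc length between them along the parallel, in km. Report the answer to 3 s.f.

2290 km

Arc length along a parallel = R cos φ · Δλ (with Δλ in radians).
= 6371 × cos 20.6° × (22° × π/180) = 6371 × 0.9361 × 0.3840 ≈ 2290 km.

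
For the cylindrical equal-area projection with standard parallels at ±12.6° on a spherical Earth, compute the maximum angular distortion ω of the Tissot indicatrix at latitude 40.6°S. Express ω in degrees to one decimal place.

Cylindrical equal-area (φ₀ = 12.6°): h = cos φ / cos 12.6° along meridians, k = cos 12.6° / cos φ along parallels; h·k = 1.
At 40.6°: h = 0.7780, k = 1.285; principal scales a = 1.285, b = 0.7780.
sin(ω/2) = (a − b)/(a + b) = 0.5073/2.063 = 0.2459, so ω = 2 arcsin(0.2459) ≈ 28.5°.

28.5°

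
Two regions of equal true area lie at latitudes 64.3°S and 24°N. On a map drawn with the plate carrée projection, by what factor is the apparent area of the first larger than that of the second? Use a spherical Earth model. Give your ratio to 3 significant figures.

2.11

Plate carrée maps x = Rλ, y = Rφ. The meridian scale is h = 1 and the parallel scale is k = 1/cos φ = sec φ.
Areal scale at 64.3°: h·k = 1.000 × 2.306 = 2.306.
Areal scale at 24°: h·k = 1.000 × 1.095 = 1.095.
Ratio = 2.306/1.095 ≈ 2.11.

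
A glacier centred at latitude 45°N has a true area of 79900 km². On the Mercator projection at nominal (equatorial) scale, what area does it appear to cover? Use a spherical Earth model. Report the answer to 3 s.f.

160000 km²

The Mercator projection is conformal; its linear scale factor is the same in every direction and equals sec φ = 1/cos φ.
Areal scale = k² = sec²φ = 1/cos²(45°) = 1/0.7071² = 2.000.
Apparent area = 79900 × 2.000 ≈ 160000 km².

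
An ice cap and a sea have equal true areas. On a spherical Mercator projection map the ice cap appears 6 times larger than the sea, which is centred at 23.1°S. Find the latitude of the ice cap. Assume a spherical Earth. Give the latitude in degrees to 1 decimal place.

67.9°

Mercator areal scale is sec²φ, so apparent-area ratio = sec²φ₁ / sec²φ₂ = cos²φ₂ / cos²φ₁.
cos²φ₂ / cos²φ₁ = 6  ⇒  cos φ₁ = cos 23.1° / √6 = 0.9198/2.449 = 0.3755.
φ₁ = arccos(0.3755) ≈ 67.9°.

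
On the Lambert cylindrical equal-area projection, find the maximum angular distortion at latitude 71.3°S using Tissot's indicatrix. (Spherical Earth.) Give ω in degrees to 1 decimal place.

108.9°

The Lambert cylindrical equal-area projection is the cylindrical equal-area projection with its standard parallel at the equator (φ₀ = 0). Cylindrical equal-area (φ₀ = 0°): h = cos φ / cos 0° along meridians, k = cos 0° / cos φ along parallels; h·k = 1.
At 71.3°: h = 0.3206, k = 3.119; principal scales a = 3.119, b = 0.3206.
sin(ω/2) = (a − b)/(a + b) = 2.798/3.440 = 0.8136, so ω = 2 arcsin(0.8136) ≈ 108.9°.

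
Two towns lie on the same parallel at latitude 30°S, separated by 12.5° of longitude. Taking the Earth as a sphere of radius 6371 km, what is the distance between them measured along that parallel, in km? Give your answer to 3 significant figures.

Arc length along a parallel = R cos φ · Δλ (with Δλ in radians).
= 6371 × cos 30° × (12.5° × π/180) = 6371 × 0.8660 × 0.2182 ≈ 1200 km.

1200 km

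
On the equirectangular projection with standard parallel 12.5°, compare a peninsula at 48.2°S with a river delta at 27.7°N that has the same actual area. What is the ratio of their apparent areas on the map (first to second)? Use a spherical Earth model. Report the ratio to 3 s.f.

1.33

In the equirectangular projection with standard parallel φ₀ = 12.5° (x = Rλ cos φ₀, y = Rφ), meridians are true-scale (h = 1) and the parallel scale is k = cos φ₀ / cos φ.
Areal scale at 48.2°: h·k = 1.000 × 1.465 = 1.465.
Areal scale at 27.7°: h·k = 1.000 × 1.103 = 1.103.
Ratio = 1.465/1.103 ≈ 1.33.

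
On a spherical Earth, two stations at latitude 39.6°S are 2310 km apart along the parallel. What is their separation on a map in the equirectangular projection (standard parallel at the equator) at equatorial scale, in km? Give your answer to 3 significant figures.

3000 km

In the plate carrée (x = Rλ, y = Rφ), meridians are true-scale (h = 1) and parallels are stretched by k = sec φ.
Along the parallel, k = sec 39.6° = 1/0.7705 = 1.298.
Map distance = 2310 × 1.298 ≈ 3000 km.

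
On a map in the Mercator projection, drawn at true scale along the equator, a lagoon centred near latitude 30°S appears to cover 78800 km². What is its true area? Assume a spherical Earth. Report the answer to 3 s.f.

59100 km²

Mercator is conformal, so the point scale is isotropic: h = k = sec φ = 1/cos φ.
Areal scale = k² = sec²φ = 1/cos²(30°) = 1/0.8660² = 1.333.
True area = apparent / (areal scale) = 78800 / 1.333 ≈ 59100 km².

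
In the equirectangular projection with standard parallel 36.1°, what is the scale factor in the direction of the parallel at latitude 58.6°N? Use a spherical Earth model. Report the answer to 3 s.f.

1.55

The equidistant cylindrical projection with φ₀ = 36.1° has h = 1 (meridians true) and k = cos φ₀ / cos φ along parallels.
k = cos 36.1° / cos 58.6° = 0.8080/0.5210 = 1.551.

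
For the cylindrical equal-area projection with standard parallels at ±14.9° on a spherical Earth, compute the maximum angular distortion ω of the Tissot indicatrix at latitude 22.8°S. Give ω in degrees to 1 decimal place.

Cylindrical equal-area (φ₀ = 14.9°): h = cos φ / cos 14.9° along meridians, k = cos 14.9° / cos φ along parallels; h·k = 1.
At 22.8°: h = 0.9539, k = 1.048; principal scales a = 1.048, b = 0.9539.
sin(ω/2) = (a − b)/(a + b) = 0.09435/2.002 = 0.04712, so ω = 2 arcsin(0.04712) ≈ 5.4°.

5.4°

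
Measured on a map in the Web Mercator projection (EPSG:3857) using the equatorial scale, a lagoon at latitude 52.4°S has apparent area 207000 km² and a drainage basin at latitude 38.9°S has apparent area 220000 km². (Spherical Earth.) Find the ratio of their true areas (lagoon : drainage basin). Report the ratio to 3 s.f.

Since Mercator area scale is 1/cos²φ, the true area equals the apparent area multiplied by cos²φ.
True area of lagoon: 207000 × cos²(52.4°) = 207000 × 0.3723 = 77060 km².
True area of drainage basin: 220000 × cos²(38.9°) = 220000 × 0.6057 = 133200 km².
Ratio = 77060 / 133200 ≈ 0.578.

0.578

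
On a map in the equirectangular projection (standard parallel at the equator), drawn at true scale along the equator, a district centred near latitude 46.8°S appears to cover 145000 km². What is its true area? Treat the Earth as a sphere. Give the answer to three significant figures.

Plate carrée maps x = Rλ, y = Rφ. The meridian scale is h = 1 and the parallel scale is k = 1/cos φ = sec φ.
Areal scale = h·k = 1 × sec φ; at 46.8°, h = 1.000, k = 1.461, so h·k = 1.461.
True area = apparent / (areal scale) = 145000 / 1.461 ≈ 99300 km².

99300 km²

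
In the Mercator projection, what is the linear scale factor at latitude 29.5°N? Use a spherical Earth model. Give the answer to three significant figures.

The Mercator projection is conformal; its linear scale factor is the same in every direction and equals sec φ = 1/cos φ.
k = 1/cos 29.5° = 1/0.8704 = 1.149.

1.15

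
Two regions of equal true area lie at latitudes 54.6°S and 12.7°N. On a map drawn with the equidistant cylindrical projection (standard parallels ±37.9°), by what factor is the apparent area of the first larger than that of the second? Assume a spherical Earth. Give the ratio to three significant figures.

The equidistant cylindrical projection with φ₀ = 37.9° has h = 1 (meridians true) and k = cos φ₀ / cos φ along parallels.
Areal scale at 54.6°: h·k = 1.000 × 1.362 = 1.362.
Areal scale at 12.7°: h·k = 1.000 × 0.8089 = 0.8089.
Ratio = 1.362/0.8089 ≈ 1.68.

1.68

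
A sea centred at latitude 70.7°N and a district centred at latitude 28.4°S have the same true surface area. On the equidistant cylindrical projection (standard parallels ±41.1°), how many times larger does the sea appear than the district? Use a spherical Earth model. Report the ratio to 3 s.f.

With standard parallel φ₀ = 41.1°, the equirectangular projection gives x = Rλ cos φ₀, y = Rφ, so h = 1 and k = cos 41.1° / cos φ.
Areal scale at 70.7°: h·k = 1.000 × 2.280 = 2.280.
Areal scale at 28.4°: h·k = 1.000 × 0.8567 = 0.8567.
Ratio = 2.280/0.8567 ≈ 2.66.

2.66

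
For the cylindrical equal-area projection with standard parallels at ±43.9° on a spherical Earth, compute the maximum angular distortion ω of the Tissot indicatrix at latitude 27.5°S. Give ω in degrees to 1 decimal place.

A cylindrical equal-area projection with standard parallel φ₀ has meridian scale h = cos φ / cos φ₀ and parallel scale k = cos φ₀ / cos φ (so areas are preserved, h·k = 1).
At 27.5°: h = 1.231, k = 0.8123; principal scales a = 1.231, b = 0.8123.
sin(ω/2) = (a − b)/(a + b) = 0.4187/2.043 = 0.2049, so ω = 2 arcsin(0.2049) ≈ 23.6°.

23.6°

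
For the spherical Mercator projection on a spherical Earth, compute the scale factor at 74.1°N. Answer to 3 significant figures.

3.65

Mercator is conformal, so the point scale is isotropic: h = k = sec φ = 1/cos φ.
k = 1/cos 74.1° = 1/0.2740 = 3.650.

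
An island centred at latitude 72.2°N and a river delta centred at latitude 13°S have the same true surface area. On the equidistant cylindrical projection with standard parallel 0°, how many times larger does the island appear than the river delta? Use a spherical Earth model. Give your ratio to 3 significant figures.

3.19

For the equirectangular projection with φ₀ = 0 (plate carrée), h = 1 along meridians and k = sec φ along parallels.
Areal scale at 72.2°: h·k = 1.000 × 3.271 = 3.271.
Areal scale at 13°: h·k = 1.000 × 1.026 = 1.026.
Ratio = 3.271/1.026 ≈ 3.19.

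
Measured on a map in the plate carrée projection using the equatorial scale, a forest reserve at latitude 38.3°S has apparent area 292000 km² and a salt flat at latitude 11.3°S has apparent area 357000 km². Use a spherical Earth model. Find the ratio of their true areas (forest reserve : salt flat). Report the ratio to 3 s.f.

Plate carrée has h = 1 and k = sec φ, giving areal scale sec φ; true area = (apparent area) · cos φ.
True area of forest reserve: 292000 × cos(38.3°) = 292000 × 0.7848 = 229200 km².
True area of salt flat: 357000 × cos(11.3°) = 357000 × 0.9806 = 350100 km².
Ratio = 229200 / 350100 ≈ 0.655.

0.655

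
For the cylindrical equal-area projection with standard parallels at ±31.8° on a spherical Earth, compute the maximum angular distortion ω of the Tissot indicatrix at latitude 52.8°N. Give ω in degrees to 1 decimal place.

38.3°

A cylindrical equal-area projection with standard parallel φ₀ has meridian scale h = cos φ / cos φ₀ and parallel scale k = cos φ₀ / cos φ (so areas are preserved, h·k = 1).
At 52.8°: h = 0.7114, k = 1.406; principal scales a = 1.406, b = 0.7114.
sin(ω/2) = (a − b)/(a + b) = 0.6943/2.117 = 0.3280, so ω = 2 arcsin(0.3280) ≈ 38.3°.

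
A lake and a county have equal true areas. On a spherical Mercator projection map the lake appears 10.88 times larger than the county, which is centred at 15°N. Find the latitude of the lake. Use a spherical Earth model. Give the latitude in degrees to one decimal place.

73.0°

For equal true areas on Mercator, apparent areas scale as sec²φ, so the ratio is cos²φ₂ / cos²φ₁.
cos²φ₂ / cos²φ₁ = 10.88  ⇒  cos φ₁ = cos 15° / √10.88 = 0.9659/3.298 = 0.2928.
φ₁ = arccos(0.2928) ≈ 73.0°.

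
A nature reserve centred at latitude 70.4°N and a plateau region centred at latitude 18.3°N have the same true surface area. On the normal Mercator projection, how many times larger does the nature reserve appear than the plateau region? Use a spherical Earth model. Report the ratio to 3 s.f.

8.01

On Mercator, area is exaggerated by sec²φ = 1/cos²φ.
At 70.4°: sec²(70.4°) = 1/0.3355² = 8.887.
At 18.3°: sec²(18.3°) = 1/0.9494² = 1.109.
Ratio = 8.887/1.109 = cos²(18.3°)/cos²(70.4°) ≈ 8.01.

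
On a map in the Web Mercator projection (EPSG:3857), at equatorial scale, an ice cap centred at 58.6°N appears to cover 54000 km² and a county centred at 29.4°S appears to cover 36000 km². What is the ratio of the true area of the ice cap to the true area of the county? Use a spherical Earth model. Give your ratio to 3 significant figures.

0.536

On Mercator the areal scale is sec²φ, so true area = apparent × cos²φ.
True area of ice cap: 54000 × cos²(58.6°) = 54000 × 0.2715 = 14660 km².
True area of county: 36000 × cos²(29.4°) = 36000 × 0.7590 = 27320 km².
Ratio = 14660 / 27320 ≈ 0.536.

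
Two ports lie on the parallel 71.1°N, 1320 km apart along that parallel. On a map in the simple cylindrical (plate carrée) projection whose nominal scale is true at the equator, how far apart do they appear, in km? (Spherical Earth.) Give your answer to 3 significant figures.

For the equirectangular projection with φ₀ = 0 (plate carrée), h = 1 along meridians and k = sec φ along parallels.
Along the parallel, k = sec 71.1° = 1/0.3239 = 3.087.
Map distance = 1320 × 3.087 ≈ 4080 km.

4080 km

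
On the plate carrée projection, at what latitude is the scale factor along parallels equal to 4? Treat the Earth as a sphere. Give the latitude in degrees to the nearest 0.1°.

Plate carrée: h = 1, k = sec φ along parallels.
sec φ = 4  ⇒  cos φ = 0.2500  ⇒  φ ≈ 75.5°.

75.5°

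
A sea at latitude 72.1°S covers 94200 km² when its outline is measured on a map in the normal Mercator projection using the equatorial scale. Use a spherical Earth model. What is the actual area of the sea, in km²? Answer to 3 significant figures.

For Mercator, h = k = sec φ (a conformal cylindrical projection has a single point scale, 1/cos φ).
Areal scale = k² = sec²φ = 1/cos²(72.1°) = 1/0.3074² = 10.59.
True area = apparent / (areal scale) = 94200 / 10.59 ≈ 8900 km².

8900 km²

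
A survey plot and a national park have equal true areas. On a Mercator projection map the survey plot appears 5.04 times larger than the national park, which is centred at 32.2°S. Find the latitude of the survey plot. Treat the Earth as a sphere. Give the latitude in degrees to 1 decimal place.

67.9°

Mercator areal scale is sec²φ, so apparent-area ratio = sec²φ₁ / sec²φ₂ = cos²φ₂ / cos²φ₁.
cos²φ₂ / cos²φ₁ = 5.04  ⇒  cos φ₁ = cos 32.2° / √5.04 = 0.8462/2.245 = 0.3769.
φ₁ = arccos(0.3769) ≈ 67.9°.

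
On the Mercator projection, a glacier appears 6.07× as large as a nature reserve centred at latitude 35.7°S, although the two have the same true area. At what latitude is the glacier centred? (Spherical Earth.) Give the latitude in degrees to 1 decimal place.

70.8°

For equal true areas on Mercator, apparent areas scale as sec²φ, so the ratio is cos²φ₂ / cos²φ₁.
cos²φ₂ / cos²φ₁ = 6.07  ⇒  cos φ₁ = cos 35.7° / √6.07 = 0.8121/2.464 = 0.3296.
φ₁ = arccos(0.3296) ≈ 70.8°.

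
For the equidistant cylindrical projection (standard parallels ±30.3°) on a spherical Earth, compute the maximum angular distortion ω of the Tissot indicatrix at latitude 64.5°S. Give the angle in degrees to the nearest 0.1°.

39.1°

With standard parallel φ₀ = 30.3°, the equirectangular projection gives x = Rλ cos φ₀, y = Rφ, so h = 1 and k = cos 30.3° / cos φ.
At 64.5°: h = 1.000, k = 2.006; principal scales a = 2.006, b = 1.000.
sin(ω/2) = (a − b)/(a + b) = 1.006/3.006 = 0.3346, so ω = 2 arcsin(0.3346) ≈ 39.1°.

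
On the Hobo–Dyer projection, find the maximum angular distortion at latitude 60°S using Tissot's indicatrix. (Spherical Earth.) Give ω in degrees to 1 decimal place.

Hobo–Dyer is a cylindrical equal-area projection with standard parallels at ±37.5°. Cylindrical equal-area (φ₀ = 37.5°): h = cos φ / cos 37.5° along meridians, k = cos 37.5° / cos φ along parallels; h·k = 1.
At 60°: h = 0.6302, k = 1.587; principal scales a = 1.587, b = 0.6302.
sin(ω/2) = (a − b)/(a + b) = 0.9565/2.217 = 0.4314, so ω = 2 arcsin(0.4314) ≈ 51.1°.

51.1°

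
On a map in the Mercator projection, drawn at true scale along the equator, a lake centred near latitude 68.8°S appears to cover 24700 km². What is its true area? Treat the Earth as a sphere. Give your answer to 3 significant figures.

3230 km²

Mercator is conformal, so the point scale is isotropic: h = k = sec φ = 1/cos φ.
Areal scale = k² = sec²φ = 1/cos²(68.8°) = 1/0.3616² = 7.647.
True area = apparent / (areal scale) = 24700 / 7.647 ≈ 3230 km².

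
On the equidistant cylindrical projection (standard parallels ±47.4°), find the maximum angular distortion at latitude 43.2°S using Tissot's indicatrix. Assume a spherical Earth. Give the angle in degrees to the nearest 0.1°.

4.2°

With standard parallel φ₀ = 47.4°, the equirectangular projection gives x = Rλ cos φ₀, y = Rφ, so h = 1 and k = cos 47.4° / cos φ.
At 43.2°: h = 1.000, k = 0.9285; principal scales a = 1.000, b = 0.9285.
sin(ω/2) = (a − b)/(a + b) = 0.07146/1.929 = 0.03705, so ω = 2 arcsin(0.03705) ≈ 4.2°.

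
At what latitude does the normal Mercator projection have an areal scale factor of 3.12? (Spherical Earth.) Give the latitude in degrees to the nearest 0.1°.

Mercator areal scale is sec²φ.
sec²φ = 3.12  ⇒  cos²φ = 0.3205  ⇒  cos φ = 0.5661.
φ = arccos(0.5661) ≈ 55.5°.

55.5°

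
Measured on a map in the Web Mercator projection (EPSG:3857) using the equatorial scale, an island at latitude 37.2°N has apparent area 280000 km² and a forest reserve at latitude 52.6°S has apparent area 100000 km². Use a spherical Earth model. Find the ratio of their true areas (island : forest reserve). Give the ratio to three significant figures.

Since Mercator area scale is 1/cos²φ, the true area equals the apparent area multiplied by cos²φ.
True area of island: 280000 × cos²(37.2°) = 280000 × 0.6345 = 177600 km².
True area of forest reserve: 100000 × cos²(52.6°) = 100000 × 0.3689 = 36890 km².
Ratio = 177600 / 36890 ≈ 4.82.

4.82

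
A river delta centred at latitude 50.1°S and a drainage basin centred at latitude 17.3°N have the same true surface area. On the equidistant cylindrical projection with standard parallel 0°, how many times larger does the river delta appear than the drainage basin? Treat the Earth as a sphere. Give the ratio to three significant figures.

1.49

Plate carrée maps x = Rλ, y = Rφ. The meridian scale is h = 1 and the parallel scale is k = 1/cos φ = sec φ.
Areal scale at 50.1°: h·k = 1.000 × 1.559 = 1.559.
Areal scale at 17.3°: h·k = 1.000 × 1.047 = 1.047.
Ratio = 1.559/1.047 ≈ 1.49.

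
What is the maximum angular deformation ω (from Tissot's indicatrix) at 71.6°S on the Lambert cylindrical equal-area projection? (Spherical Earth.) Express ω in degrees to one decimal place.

109.9°

The Lambert cylindrical equal-area projection is the cylindrical equal-area projection with its standard parallel at the equator (φ₀ = 0). A cylindrical equal-area projection with standard parallel φ₀ has meridian scale h = cos φ / cos φ₀ and parallel scale k = cos φ₀ / cos φ (so areas are preserved, h·k = 1).
At 71.6°: h = 0.3156, k = 3.168; principal scales a = 3.168, b = 0.3156.
sin(ω/2) = (a − b)/(a + b) = 2.852/3.484 = 0.8188, so ω = 2 arcsin(0.8188) ≈ 109.9°.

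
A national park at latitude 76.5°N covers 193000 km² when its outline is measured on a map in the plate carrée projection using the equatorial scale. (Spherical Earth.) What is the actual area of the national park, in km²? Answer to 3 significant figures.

For the equirectangular projection with φ₀ = 0 (plate carrée), h = 1 along meridians and k = sec φ along parallels.
Areal scale = h·k = 1 × sec φ; at 76.5°, h = 1.000, k = 4.284, so h·k = 4.284.
True area = apparent / (areal scale) = 193000 / 4.284 ≈ 45100 km².

45100 km²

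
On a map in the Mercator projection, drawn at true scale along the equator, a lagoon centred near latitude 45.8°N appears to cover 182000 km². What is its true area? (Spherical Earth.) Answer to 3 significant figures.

88500 km²

Mercator is conformal, so the point scale is isotropic: h = k = sec φ = 1/cos φ.
Areal scale = k² = sec²φ = 1/cos²(45.8°) = 1/0.6972² = 2.057.
True area = apparent / (areal scale) = 182000 / 2.057 ≈ 88500 km².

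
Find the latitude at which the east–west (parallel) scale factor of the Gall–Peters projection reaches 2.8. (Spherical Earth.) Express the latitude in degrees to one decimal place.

Gall–Peters is a cylindrical equal-area projection with standard parallels at ±45°. A cylindrical equal-area projection with standard parallel φ₀ has meridian scale h = cos φ / cos φ₀ and parallel scale k = cos φ₀ / cos φ (so areas are preserved, h·k = 1).
k = cos φ₀ / cos φ = 2.8  ⇒  cos φ = cos 45° / 2.8 = 0.2525.
φ = arccos(0.2525) ≈ 75.4°.

75.4°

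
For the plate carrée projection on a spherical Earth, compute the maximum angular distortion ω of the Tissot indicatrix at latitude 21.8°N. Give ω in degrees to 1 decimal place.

4.3°

Plate carrée maps x = Rλ, y = Rφ. The meridian scale is h = 1 and the parallel scale is k = 1/cos φ = sec φ.
At 21.8°: h = 1.000, k = 1.077; principal scales a = 1.077, b = 1.000.
sin(ω/2) = (a − b)/(a + b) = 0.07702/2.077 = 0.03708, so ω = 2 arcsin(0.03708) ≈ 4.3°.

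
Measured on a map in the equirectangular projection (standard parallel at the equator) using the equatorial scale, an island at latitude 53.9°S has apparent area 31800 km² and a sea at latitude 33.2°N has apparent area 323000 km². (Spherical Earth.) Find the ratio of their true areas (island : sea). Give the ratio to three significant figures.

On the plate carrée, areal scale = h·k = 1 × sec φ, so true area = apparent × cos φ.
True area of island: 31800 × cos(53.9°) = 31800 × 0.5892 = 18740 km².
True area of sea: 323000 × cos(33.2°) = 323000 × 0.8368 = 270300 km².
Ratio = 18740 / 270300 ≈ 0.0693.

0.0693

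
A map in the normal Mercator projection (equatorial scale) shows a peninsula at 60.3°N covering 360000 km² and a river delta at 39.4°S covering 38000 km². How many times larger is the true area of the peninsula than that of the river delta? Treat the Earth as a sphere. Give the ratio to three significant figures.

Since Mercator area scale is 1/cos²φ, the true area equals the apparent area multiplied by cos²φ.
True area of peninsula: 360000 × cos²(60.3°) = 360000 × 0.2455 = 88370 km².
True area of river delta: 38000 × cos²(39.4°) = 38000 × 0.5971 = 22690 km².
Ratio = 88370 / 22690 ≈ 3.89.

3.89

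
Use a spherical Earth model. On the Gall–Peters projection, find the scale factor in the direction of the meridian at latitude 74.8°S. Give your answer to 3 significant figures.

The Gall–Peters projection is cylindrical equal-area with φ₀ = 45°. For cylindrical equal-area with standard parallel φ₀, h = cos φ / cos φ₀ and k = cos φ₀ / cos φ, so h·k = 1.
h = cos 74.8° / cos 45° = 0.2622/0.7071 = 0.3708.

0.371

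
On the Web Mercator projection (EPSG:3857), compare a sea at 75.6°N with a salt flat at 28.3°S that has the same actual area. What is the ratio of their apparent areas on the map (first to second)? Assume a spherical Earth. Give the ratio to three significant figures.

Mercator is conformal with k = sec φ, so areal scale = k² = sec²φ.
At 75.6°: sec²(75.6°) = 1/0.2487² = 16.17.
At 28.3°: sec²(28.3°) = 1/0.8805² = 1.290.
Ratio = 16.17/1.290 = cos²(28.3°)/cos²(75.6°) ≈ 12.5.

12.5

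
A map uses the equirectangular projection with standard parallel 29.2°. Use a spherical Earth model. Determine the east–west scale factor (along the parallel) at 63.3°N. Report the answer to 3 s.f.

1.94

The equidistant cylindrical projection with φ₀ = 29.2° has h = 1 (meridians true) and k = cos φ₀ / cos φ along parallels.
k = cos 29.2° / cos 63.3° = 0.8729/0.4493 = 1.943.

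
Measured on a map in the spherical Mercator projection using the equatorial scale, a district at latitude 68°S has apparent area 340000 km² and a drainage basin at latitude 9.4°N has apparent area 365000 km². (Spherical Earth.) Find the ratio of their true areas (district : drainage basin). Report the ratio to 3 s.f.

0.134

Mercator's areal exaggeration is sec²φ; hence true area = (apparent area) · cos²φ.
True area of district: 340000 × cos²(68°) = 340000 × 0.1403 = 47710 km².
True area of drainage basin: 365000 × cos²(9.4°) = 365000 × 0.9733 = 355300 km².
Ratio = 47710 / 355300 ≈ 0.134.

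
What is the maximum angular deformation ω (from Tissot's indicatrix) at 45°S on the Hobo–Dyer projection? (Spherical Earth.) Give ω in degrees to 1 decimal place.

13.2°

Hobo–Dyer is a cylindrical equal-area projection with standard parallels at ±37.5°. Cylindrical equal-area (φ₀ = 37.5°): h = cos φ / cos 37.5° along meridians, k = cos 37.5° / cos φ along parallels; h·k = 1.
At 45°: h = 0.8913, k = 1.122; principal scales a = 1.122, b = 0.8913.
sin(ω/2) = (a − b)/(a + b) = 0.2307/2.013 = 0.1146, so ω = 2 arcsin(0.1146) ≈ 13.2°.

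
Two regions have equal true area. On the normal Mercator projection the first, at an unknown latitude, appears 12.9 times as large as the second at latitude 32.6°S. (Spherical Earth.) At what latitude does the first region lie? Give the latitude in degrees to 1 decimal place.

On Mercator, (apparent₁)/(apparent₂) = sec²φ₁ / sec²φ₂ when true areas are equal.
cos²φ₂ / cos²φ₁ = 12.9  ⇒  cos φ₁ = cos 32.6° / √12.9 = 0.8425/3.592 = 0.2346.
φ₁ = arccos(0.2346) ≈ 76.4°.

76.4°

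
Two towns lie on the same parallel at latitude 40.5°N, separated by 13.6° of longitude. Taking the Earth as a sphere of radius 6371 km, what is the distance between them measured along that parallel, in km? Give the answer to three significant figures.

1150 km

Arc length along a parallel = R cos φ · Δλ (with Δλ in radians).
= 6371 × cos 40.5° × (13.6° × π/180) = 6371 × 0.7604 × 0.2374 ≈ 1150 km.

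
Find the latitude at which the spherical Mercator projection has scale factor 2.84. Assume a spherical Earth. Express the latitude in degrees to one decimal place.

Mercator scale is k = sec φ = 1/cos φ.
1/cos φ = 2.84  ⇒  cos φ = 0.3521  ⇒  φ = arccos(0.3521) ≈ 69.4°.

69.4°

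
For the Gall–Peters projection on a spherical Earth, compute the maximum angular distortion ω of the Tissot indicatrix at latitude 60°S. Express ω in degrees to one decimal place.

38.9°

Gall–Peters is a cylindrical equal-area projection with standard parallels at ±45°. A cylindrical equal-area projection with standard parallel φ₀ has meridian scale h = cos φ / cos φ₀ and parallel scale k = cos φ₀ / cos φ (so areas are preserved, h·k = 1).
At 60°: h = 0.7071, k = 1.414; principal scales a = 1.414, b = 0.7071.
sin(ω/2) = (a − b)/(a + b) = 0.7071/2.121 = 0.3333, so ω = 2 arcsin(0.3333) ≈ 38.9°.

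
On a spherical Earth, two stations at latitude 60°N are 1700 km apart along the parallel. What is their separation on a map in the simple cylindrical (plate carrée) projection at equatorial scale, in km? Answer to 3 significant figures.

3400 km

In the plate carrée (x = Rλ, y = Rφ), meridians are true-scale (h = 1) and parallels are stretched by k = sec φ.
Along the parallel, k = sec 60° = 1/0.5000 = 2.000.
Map distance = 1700 × 2.000 ≈ 3400 km.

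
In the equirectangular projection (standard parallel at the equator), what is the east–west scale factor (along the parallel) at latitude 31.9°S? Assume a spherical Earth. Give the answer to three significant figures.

1.18

Plate carrée maps x = Rλ, y = Rφ. The meridian scale is h = 1 and the parallel scale is k = 1/cos φ = sec φ.
k = 1/cos 31.9° = 1/0.8490 = 1.178.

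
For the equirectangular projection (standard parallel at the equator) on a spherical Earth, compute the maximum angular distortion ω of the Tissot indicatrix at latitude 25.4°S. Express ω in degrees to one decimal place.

Plate carrée maps x = Rλ, y = Rφ. The meridian scale is h = 1 and the parallel scale is k = 1/cos φ = sec φ.
At 25.4°: h = 1.000, k = 1.107; principal scales a = 1.107, b = 1.000.
sin(ω/2) = (a − b)/(a + b) = 0.1070/2.107 = 0.05079, so ω = 2 arcsin(0.05079) ≈ 5.8°.

5.8°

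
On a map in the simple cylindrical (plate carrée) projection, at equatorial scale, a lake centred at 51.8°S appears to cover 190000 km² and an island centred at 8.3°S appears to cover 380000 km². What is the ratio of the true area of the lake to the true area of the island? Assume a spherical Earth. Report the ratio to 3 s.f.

Plate carrée has h = 1 and k = sec φ, giving areal scale sec φ; true area = (apparent area) · cos φ.
True area of lake: 190000 × cos(51.8°) = 190000 × 0.6184 = 117500 km².
True area of island: 380000 × cos(8.3°) = 380000 × 0.9895 = 376000 km².
Ratio = 117500 / 376000 ≈ 0.312.

0.312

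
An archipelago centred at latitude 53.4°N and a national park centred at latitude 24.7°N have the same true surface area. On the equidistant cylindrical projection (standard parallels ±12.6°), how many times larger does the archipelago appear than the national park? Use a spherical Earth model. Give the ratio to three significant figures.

1.52

In the equirectangular projection with standard parallel φ₀ = 12.6° (x = Rλ cos φ₀, y = Rφ), meridians are true-scale (h = 1) and the parallel scale is k = cos φ₀ / cos φ.
Areal scale at 53.4°: h·k = 1.000 × 1.637 = 1.637.
Areal scale at 24.7°: h·k = 1.000 × 1.074 = 1.074.
Ratio = 1.637/1.074 ≈ 1.52.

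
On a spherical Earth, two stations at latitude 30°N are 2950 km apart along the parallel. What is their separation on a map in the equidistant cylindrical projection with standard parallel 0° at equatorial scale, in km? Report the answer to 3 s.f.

3410 km

For the equirectangular projection with φ₀ = 0 (plate carrée), h = 1 along meridians and k = sec φ along parallels.
Along the parallel, k = sec 30° = 1/0.8660 = 1.155.
Map distance = 2950 × 1.155 ≈ 3410 km.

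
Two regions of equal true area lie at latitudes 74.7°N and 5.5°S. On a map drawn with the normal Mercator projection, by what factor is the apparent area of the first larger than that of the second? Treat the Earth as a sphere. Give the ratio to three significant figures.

Mercator is conformal with k = sec φ, so areal scale = k² = sec²φ.
At 74.7°: sec²(74.7°) = 1/0.2639² = 14.36.
At 5.5°: sec²(5.5°) = 1/0.9954² = 1.009.
Ratio = 14.36/1.009 = cos²(5.5°)/cos²(74.7°) ≈ 14.2.

14.2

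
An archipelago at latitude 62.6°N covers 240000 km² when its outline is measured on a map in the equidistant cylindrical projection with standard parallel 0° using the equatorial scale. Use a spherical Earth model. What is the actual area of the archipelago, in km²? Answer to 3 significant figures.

110000 km²

In the plate carrée (x = Rλ, y = Rφ), meridians are true-scale (h = 1) and parallels are stretched by k = sec φ.
Areal scale = h·k = 1 × sec φ; at 62.6°, h = 1.000, k = 2.173, so h·k = 2.173.
True area = apparent / (areal scale) = 240000 / 2.173 ≈ 110000 km².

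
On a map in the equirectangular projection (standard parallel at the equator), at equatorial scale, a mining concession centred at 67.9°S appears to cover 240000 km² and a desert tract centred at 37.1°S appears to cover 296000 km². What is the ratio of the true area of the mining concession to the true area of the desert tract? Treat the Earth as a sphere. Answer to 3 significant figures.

0.382

Plate carrée has h = 1 and k = sec φ, giving areal scale sec φ; true area = (apparent area) · cos φ.
True area of mining concession: 240000 × cos(67.9°) = 240000 × 0.3762 = 90290 km².
True area of desert tract: 296000 × cos(37.1°) = 296000 × 0.7976 = 236100 km².
Ratio = 90290 / 236100 ≈ 0.382.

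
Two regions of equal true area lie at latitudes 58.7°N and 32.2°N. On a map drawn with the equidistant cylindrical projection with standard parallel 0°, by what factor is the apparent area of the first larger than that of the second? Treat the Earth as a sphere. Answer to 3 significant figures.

1.63

For the equirectangular projection with φ₀ = 0 (plate carrée), h = 1 along meridians and k = sec φ along parallels.
Areal scale at 58.7°: h·k = 1.000 × 1.925 = 1.925.
Areal scale at 32.2°: h·k = 1.000 × 1.182 = 1.182.
Ratio = 1.925/1.182 ≈ 1.63.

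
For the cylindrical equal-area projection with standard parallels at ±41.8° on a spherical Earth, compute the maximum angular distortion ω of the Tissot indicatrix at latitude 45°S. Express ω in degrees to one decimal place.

A cylindrical equal-area projection with standard parallel φ₀ has meridian scale h = cos φ / cos φ₀ and parallel scale k = cos φ₀ / cos φ (so areas are preserved, h·k = 1).
At 45°: h = 0.9485, k = 1.054; principal scales a = 1.054, b = 0.9485.
sin(ω/2) = (a − b)/(a + b) = 0.1057/2.003 = 0.05279, so ω = 2 arcsin(0.05279) ≈ 6.1°.

6.1°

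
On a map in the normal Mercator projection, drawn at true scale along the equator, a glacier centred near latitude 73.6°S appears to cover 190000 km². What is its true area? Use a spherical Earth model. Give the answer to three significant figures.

For Mercator, h = k = sec φ (a conformal cylindrical projection has a single point scale, 1/cos φ).
Areal scale = k² = sec²φ = 1/cos²(73.6°) = 1/0.2823² = 12.54.
True area = apparent / (areal scale) = 190000 / 12.54 ≈ 15100 km².

15100 km²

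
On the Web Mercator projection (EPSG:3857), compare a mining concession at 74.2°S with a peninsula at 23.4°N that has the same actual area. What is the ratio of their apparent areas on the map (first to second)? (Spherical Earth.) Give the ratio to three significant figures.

On Mercator, area is exaggerated by sec²φ = 1/cos²φ.
At 74.2°: sec²(74.2°) = 1/0.2723² = 13.49.
At 23.4°: sec²(23.4°) = 1/0.9178² = 1.187.
Ratio = 13.49/1.187 = cos²(23.4°)/cos²(74.2°) ≈ 11.4.

11.4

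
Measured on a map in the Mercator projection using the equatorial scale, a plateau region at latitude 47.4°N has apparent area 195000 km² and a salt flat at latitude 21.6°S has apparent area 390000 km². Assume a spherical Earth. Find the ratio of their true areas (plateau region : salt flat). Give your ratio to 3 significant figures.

Mercator's areal exaggeration is sec²φ; hence true area = (apparent area) · cos²φ.
True area of plateau region: 195000 × cos²(47.4°) = 195000 × 0.4582 = 89340 km².
True area of salt flat: 390000 × cos²(21.6°) = 390000 × 0.8645 = 337100 km².
Ratio = 89340 / 337100 ≈ 0.265.

0.265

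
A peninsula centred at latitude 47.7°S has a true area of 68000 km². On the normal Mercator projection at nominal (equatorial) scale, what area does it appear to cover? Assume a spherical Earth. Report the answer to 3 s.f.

150000 km²

The Mercator projection is conformal; its linear scale factor is the same in every direction and equals sec φ = 1/cos φ.
Areal scale = k² = sec²φ = 1/cos²(47.7°) = 1/0.6730² = 2.208.
Apparent area = 68000 × 2.208 ≈ 150000 km².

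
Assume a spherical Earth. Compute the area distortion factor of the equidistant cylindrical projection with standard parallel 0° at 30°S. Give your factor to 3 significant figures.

Plate carrée maps x = Rλ, y = Rφ. The meridian scale is h = 1 and the parallel scale is k = 1/cos φ = sec φ.
Areal scale = h·k = 1 × sec φ; at 30°, h = 1.000, k = 1.155, so h·k = 1.155.

1.15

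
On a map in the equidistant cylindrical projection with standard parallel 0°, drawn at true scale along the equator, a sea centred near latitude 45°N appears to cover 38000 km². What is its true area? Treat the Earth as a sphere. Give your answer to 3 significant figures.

26900 km²

In the plate carrée (x = Rλ, y = Rφ), meridians are true-scale (h = 1) and parallels are stretched by k = sec φ.
Areal scale = h·k = 1 × sec φ; at 45°, h = 1.000, k = 1.414, so h·k = 1.414.
True area = apparent / (areal scale) = 38000 / 1.414 ≈ 26900 km².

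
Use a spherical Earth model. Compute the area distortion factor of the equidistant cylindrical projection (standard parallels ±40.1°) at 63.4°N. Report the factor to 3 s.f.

1.71

With standard parallel φ₀ = 40.1°, the equirectangular projection gives x = Rλ cos φ₀, y = Rφ, so h = 1 and k = cos 40.1° / cos φ.
Areal scale = h·k = 1 × cos φ₀ / cos φ; at 63.4°, h = 1.000, k = 1.708, so h·k = 1.708.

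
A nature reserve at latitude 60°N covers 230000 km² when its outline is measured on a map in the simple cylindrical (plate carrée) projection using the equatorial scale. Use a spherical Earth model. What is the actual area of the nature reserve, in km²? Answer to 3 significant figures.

115000 km²

In the plate carrée (x = Rλ, y = Rφ), meridians are true-scale (h = 1) and parallels are stretched by k = sec φ.
Areal scale = h·k = 1 × sec φ; at 60°, h = 1.000, k = 2.000, so h·k = 2.000.
True area = apparent / (areal scale) = 230000 / 2.000 ≈ 115000 km².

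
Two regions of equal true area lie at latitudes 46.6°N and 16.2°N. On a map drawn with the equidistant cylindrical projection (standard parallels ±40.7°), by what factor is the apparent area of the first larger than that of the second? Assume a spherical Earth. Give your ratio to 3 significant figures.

1.40

With standard parallel φ₀ = 40.7°, the equirectangular projection gives x = Rλ cos φ₀, y = Rφ, so h = 1 and k = cos 40.7° / cos φ.
Areal scale at 46.6°: h·k = 1.000 × 1.103 = 1.103.
Areal scale at 16.2°: h·k = 1.000 × 0.7895 = 0.7895.
Ratio = 1.103/0.7895 ≈ 1.40.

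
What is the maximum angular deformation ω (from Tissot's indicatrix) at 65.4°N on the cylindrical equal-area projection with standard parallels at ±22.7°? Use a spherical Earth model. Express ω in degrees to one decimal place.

A cylindrical equal-area projection with standard parallel φ₀ has meridian scale h = cos φ / cos φ₀ and parallel scale k = cos φ₀ / cos φ (so areas are preserved, h·k = 1).
At 65.4°: h = 0.4512, k = 2.216; principal scales a = 2.216, b = 0.4512.
sin(ω/2) = (a − b)/(a + b) = 1.765/2.667 = 0.6617, so ω = 2 arcsin(0.6617) ≈ 82.9°.

82.9°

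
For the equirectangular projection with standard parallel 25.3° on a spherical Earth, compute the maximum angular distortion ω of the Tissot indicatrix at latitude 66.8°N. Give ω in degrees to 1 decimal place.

In the equirectangular projection with standard parallel φ₀ = 25.3° (x = Rλ cos φ₀, y = Rφ), meridians are true-scale (h = 1) and the parallel scale is k = cos φ₀ / cos φ.
At 66.8°: h = 1.000, k = 2.295; principal scales a = 2.295, b = 1.000.
sin(ω/2) = (a − b)/(a + b) = 1.295/3.295 = 0.3930, so ω = 2 arcsin(0.3930) ≈ 46.3°.

46.3°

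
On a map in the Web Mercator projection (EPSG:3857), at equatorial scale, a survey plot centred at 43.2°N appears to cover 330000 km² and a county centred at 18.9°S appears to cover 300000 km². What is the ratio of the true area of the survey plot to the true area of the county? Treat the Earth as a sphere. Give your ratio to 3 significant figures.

Since Mercator area scale is 1/cos²φ, the true area equals the apparent area multiplied by cos²φ.
True area of survey plot: 330000 × cos²(43.2°) = 330000 × 0.5314 = 175400 km².
True area of county: 300000 × cos²(18.9°) = 300000 × 0.8951 = 268500 km².
Ratio = 175400 / 268500 ≈ 0.653.

0.653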